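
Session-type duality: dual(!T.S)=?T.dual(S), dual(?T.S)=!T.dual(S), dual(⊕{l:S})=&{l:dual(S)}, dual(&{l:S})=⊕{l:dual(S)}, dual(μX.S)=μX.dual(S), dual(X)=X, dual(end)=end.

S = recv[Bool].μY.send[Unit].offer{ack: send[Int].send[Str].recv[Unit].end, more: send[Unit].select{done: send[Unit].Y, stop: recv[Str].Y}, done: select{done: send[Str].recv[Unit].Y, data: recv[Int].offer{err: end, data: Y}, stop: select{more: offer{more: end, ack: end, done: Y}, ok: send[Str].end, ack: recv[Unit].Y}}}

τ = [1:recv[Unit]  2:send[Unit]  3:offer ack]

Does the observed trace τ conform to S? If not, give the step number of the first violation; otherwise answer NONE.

1

[1] got recv[Unit], protocol expects recv[Bool]  ✗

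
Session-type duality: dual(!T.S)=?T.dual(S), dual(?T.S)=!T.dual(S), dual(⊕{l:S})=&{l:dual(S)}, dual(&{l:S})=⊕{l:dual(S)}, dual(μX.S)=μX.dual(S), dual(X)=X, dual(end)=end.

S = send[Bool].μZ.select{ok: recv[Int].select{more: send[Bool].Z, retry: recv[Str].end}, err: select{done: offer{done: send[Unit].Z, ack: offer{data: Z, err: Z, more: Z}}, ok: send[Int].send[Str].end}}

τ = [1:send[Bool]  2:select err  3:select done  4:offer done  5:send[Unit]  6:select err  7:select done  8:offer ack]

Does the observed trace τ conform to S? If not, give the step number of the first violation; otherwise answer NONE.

step 1: send[Bool]  ok  state: μZ.…
step 2: select err  ok  state: select{done: offer{done: send[Unit].μZ.…, ack: offer{data: μZ.…, err: μZ.…, more: μZ.…}}, ok: send[Int].send[Str].end}
step 3: select done  ok  state: offer{done: send[Unit].μZ.…, ack: offer{data: μZ.…, err: μZ.…, more: μZ.…}}
step 4: offer done  ok  state: send[Unit].μZ.…
step 5: send[Unit]  ok  state: μZ.…
step 6: select err  ok  state: select{done: offer{done: send[Unit].μZ.…, ack: offer{data: μZ.…, err: μZ.…, more: μZ.…}}, ok: send[Int].send[Str].end}
step 7: select done  ok  state: offer{done: send[Unit].μZ.…, ack: offer{data: μZ.…, err: μZ.…, more: μZ.…}}
step 8: offer ack  ok  state: offer{data: μZ.…, err: μZ.…, more: μZ.…}
all 8 steps conform

NONE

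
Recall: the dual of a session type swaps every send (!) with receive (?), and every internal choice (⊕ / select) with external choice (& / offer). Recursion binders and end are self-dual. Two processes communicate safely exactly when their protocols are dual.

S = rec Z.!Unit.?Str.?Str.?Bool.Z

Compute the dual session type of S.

rec Z = rec Z  (rec unchanged)
  !Unit = ?Unit
    ?Str = !Str
      ?Str = !Str
        ?Bool = !Bool
          dual(Z) = Z

rec Z.?Unit.!Str.!Str.!Bool.Z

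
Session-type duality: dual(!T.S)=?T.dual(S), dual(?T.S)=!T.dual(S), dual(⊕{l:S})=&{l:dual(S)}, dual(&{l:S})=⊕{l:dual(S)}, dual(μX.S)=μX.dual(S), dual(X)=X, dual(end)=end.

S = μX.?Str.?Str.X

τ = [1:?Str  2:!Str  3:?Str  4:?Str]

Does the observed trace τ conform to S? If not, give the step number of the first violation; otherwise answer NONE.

2

step 1: ?Str  ✓  cont: ?Str.μX.…
step 2: got !Str, protocol expects ?Str  ✗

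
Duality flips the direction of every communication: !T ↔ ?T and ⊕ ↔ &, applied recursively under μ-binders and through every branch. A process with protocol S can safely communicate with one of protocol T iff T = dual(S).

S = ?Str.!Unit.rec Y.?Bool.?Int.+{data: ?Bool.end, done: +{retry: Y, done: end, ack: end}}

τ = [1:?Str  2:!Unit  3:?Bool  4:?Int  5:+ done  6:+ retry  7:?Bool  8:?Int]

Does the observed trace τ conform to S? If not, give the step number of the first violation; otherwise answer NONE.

NONE

[1] ?Str  match  cont: !Unit.rec Y.…
[2] !Unit  match  cont: rec Y.…
[3] ?Bool  match  cont: ?Int.+{data: ?Bool.end, done: +{retry: rec Y.…, done: end, ack: end}}
[4] ?Int  match  cont: +{data: ?Bool.end, done: +{retry: rec Y.…, done: end, ack: end}}
[5] + done  match  cont: +{retry: rec Y.…, done: end, ack: end}
[6] + retry  match  cont: rec Y.…
[7] ?Bool  match  cont: ?Int.+{data: ?Bool.end, done: +{retry: rec Y.…, done: end, ack: end}}
[8] ?Int  match  cont: +{data: ?Bool.end, done: +{retry: rec Y.…, done: end, ack: end}}
trace exhausted — no violation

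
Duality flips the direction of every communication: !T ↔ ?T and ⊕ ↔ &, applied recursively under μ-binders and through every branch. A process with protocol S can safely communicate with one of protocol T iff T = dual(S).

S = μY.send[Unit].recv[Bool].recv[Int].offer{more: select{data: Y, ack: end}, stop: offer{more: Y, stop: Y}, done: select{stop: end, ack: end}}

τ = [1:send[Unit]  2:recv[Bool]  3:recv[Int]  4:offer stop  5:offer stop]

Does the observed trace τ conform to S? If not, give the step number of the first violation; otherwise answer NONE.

step 1: send[Unit]  ok  state: recv[Bool].recv[Int].offer{more: select{data: μY.…, ack: end}, stop: offer{more: μY.…, stop: μY.…}, done: select{stop: end, ack: end}}
step 2: recv[Bool]  ok  state: recv[Int].offer{more: select{data: μY.…, ack: end}, stop: offer{more: μY.…, stop: μY.…}, done: select{stop: end, ack: end}}
step 3: recv[Int]  ok  state: offer{more: select{data: μY.…, ack: end}, stop: offer{more: μY.…, stop: μY.…}, done: select{stop: end, ack: end}}
step 4: offer stop  ok  state: offer{more: μY.…, stop: μY.…}
step 5: offer stop  ok  state: μY.…
all 5 steps conform

NONE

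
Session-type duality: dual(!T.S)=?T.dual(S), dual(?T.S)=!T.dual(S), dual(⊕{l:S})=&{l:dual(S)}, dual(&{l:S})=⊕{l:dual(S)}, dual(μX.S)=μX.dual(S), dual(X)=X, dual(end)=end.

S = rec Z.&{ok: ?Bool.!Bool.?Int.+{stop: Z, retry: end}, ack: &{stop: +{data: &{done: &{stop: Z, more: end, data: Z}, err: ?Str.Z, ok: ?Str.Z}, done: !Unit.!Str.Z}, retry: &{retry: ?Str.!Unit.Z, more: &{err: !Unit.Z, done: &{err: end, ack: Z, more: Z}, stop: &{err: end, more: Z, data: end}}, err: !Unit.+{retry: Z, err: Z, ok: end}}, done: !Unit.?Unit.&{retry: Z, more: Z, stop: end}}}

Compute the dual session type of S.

rec Z.+{ok: !Bool.?Bool.!Int.&{stop: Z, retry: end}, ack: +{stop: &{data: +{done: +{stop: Z, more: end, data: Z}, err: !Str.Z, ok: !Str.Z}, done: ?Unit.?Str.Z}, retry: +{retry: !Str.?Unit.Z, more: +{err: ?Unit.Z, done: +{err: end, ack: Z, more: Z}, stop: +{err: end, more: Z, data: end}}, err: ?Unit.&{retry: Z, err: Z, ok: end}}, done: ?Unit.!Unit.+{retry: Z, more: Z, stop: end}}}

rec Z → rec Z  (rec unchanged)
  &{ok,ack} → +{ok,ack}  (&→⊕)
    [ok]
      ?Bool → !Bool
        !Bool → ?Bool
          ?Int → !Int
            +{stop,retry} → &{stop,retry}  (select→offer)
              [stop]
                Z self-dual
              [retry]
                end self-dual
    [ack]
      &{stop,retry,done} → +{stop,retry,done}  (&→⊕)
        [stop]
          +{data,done} → &{data,done}  (select→offer)
            [data]
              &{done,err,ok} → +{done,err,ok}  (&→⊕)
                [done]
                  &{stop,more,data} → +{stop,more,data}  (&→⊕)
                    [stop]
                      Z self-dual
                    [more]
                      end self-dual
                    [data]
                      Z self-dual
                [err]
                  ?Str → !Str
                    Z self-dual
                [ok]
                  ?Str → !Str
                    Z self-dual
            [done]
              !Unit → ?Unit
                !Str → ?Str
                  Z self-dual
        [retry]
          &{retry,more,err} → +{retry,more,err}  (&→⊕)
            [retry]
              ?Str → !Str
                !Unit → ?Unit
                  Z self-dual
            [more]
              &{err,done,stop} → +{err,done,stop}  (&→⊕)
                [err]
                  !Unit → ?Unit
                    Z self-dual
                [done]
                  &{err,ack,more} → +{err,ack,more}  (&→⊕)
                    [err]
                      end self-dual
                    [ack]
                      Z self-dual
                    [more]
                      Z self-dual
                [stop]
                  &{err,more,data} → +{err,more,data}  (&→⊕)
                    [err]
                      end self-dual
                    [more]
                      Z self-dual
                    [data]
                      end self-dual
            [err]
              !Unit → ?Unit
                +{retry,err,ok} → &{retry,err,ok}  (select→offer)
                  [retry]
                    Z self-dual
                  [err]
                    Z self-dual
                  [ok]
                    end self-dual
        [done]
          !Unit → ?Unit
            ?Unit → !Unit
              &{retry,more,stop} → +{retry,more,stop}  (&→⊕)
                [retry]
                  Z self-dual
                [more]
                  Z self-dual
                [stop]
                  end self-dual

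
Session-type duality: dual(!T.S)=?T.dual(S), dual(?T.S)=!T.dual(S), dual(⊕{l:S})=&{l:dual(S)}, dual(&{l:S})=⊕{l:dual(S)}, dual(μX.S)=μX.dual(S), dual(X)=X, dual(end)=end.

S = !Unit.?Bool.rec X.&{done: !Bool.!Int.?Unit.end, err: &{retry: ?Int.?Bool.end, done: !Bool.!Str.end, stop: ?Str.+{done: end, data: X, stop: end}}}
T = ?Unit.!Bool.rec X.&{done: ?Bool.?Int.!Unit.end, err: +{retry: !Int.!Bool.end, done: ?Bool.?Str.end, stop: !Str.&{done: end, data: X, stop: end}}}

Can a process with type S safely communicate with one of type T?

NO

!Unit vs ?Unit  ok
  ?Bool vs !Bool  ok
    rec X vs rec X  ok (μ self-dual)
      &{done,err} vs &{done,err}  ✗ choice polarity not flipped — not dual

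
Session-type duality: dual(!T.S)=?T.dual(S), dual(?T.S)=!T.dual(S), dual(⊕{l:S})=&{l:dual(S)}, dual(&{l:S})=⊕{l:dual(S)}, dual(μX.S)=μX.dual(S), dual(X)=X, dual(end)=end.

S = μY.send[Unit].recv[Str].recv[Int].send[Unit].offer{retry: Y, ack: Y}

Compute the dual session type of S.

μY.recv[Unit].send[Str].send[Int].recv[Unit].select{retry: Y, ack: Y}

μY = μY  (rec unchanged)
  send[Unit] = recv[Unit]
    recv[Str] = send[Str]
      recv[Int] = send[Int]
        send[Unit] = recv[Unit]
          offer{retry,ack} = select{retry,ack}  (external→internal)
            • retry:
              dual(Y) = Y
            • ack:
              dual(Y) = Y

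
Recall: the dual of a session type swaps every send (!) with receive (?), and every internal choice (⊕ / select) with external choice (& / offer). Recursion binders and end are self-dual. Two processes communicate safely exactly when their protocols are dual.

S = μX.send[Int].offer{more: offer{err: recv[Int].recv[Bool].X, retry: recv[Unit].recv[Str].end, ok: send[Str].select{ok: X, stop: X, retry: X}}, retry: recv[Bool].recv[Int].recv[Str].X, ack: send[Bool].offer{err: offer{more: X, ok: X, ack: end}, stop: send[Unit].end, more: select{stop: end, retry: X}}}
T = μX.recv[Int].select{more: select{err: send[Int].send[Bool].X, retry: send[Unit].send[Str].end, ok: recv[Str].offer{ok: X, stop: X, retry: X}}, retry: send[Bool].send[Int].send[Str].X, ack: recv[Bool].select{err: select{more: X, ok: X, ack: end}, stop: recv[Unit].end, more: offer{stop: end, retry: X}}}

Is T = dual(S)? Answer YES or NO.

μX ‖ μX  ok (μ self-dual)
  send[Int] ‖ recv[Int]  ok
    offer{more,retry,ack} ‖ select{more,retry,ack}  ok label sets agree
      • more:
        offer{err,retry,ok} ‖ select{err,retry,ok}  ok label sets agree
          • err:
            recv[Int] ‖ send[Int]  ok
              recv[Bool] ‖ send[Bool]  ok
                X ‖ X  ok
          • retry:
            recv[Unit] ‖ send[Unit]  ok
              recv[Str] ‖ send[Str]  ok
                end ‖ end  ok
          • ok:
            send[Str] ‖ recv[Str]  ok
              select{ok,stop,retry} ‖ offer{ok,stop,retry}  ok label sets agree
                • ok:
                  X ‖ X  ok
                • stop:
                  X ‖ X  ok
                • retry:
                  X ‖ X  ok
      • retry:
        recv[Bool] ‖ send[Bool]  ok
          recv[Int] ‖ send[Int]  ok
            recv[Str] ‖ send[Str]  ok
              X ‖ X  ok
      • ack:
        send[Bool] ‖ recv[Bool]  ok
          offer{err,stop,more} ‖ select{err,stop,more}  ok label sets agree
            • err:
              offer{more,ok,ack} ‖ select{more,ok,ack}  ok label sets agree
                • more:
                  X ‖ X  ok
                • ok:
                  X ‖ X  ok
                • ack:
                  end ‖ end  ok
            • stop:
              send[Unit] ‖ recv[Unit]  ok
                end ‖ end  ok
            • more:
              select{stop,retry} ‖ offer{stop,retry}  ok label sets agree
                • stop:
                  end ‖ end  ok
                • retry:
                  X ‖ X  ok

YES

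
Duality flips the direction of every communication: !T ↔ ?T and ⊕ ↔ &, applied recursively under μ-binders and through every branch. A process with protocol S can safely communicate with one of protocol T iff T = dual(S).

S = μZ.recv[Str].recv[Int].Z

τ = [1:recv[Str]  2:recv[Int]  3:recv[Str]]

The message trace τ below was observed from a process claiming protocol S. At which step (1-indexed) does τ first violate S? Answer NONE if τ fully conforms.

NONE

[1] recv[Str]  ✓  state: recv[Int].μZ.…
[2] recv[Int]  ✓  state: μZ.…
[3] recv[Str]  ✓  state: recv[Int].μZ.…
τ conforms to S (length 3)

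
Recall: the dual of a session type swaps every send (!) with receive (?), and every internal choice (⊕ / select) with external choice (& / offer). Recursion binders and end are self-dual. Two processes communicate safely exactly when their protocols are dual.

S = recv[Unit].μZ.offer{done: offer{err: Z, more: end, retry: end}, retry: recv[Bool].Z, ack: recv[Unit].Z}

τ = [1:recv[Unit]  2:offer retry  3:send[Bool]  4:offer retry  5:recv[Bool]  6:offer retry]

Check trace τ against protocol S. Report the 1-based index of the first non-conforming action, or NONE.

step 1: recv[Unit]  ok  cont: μZ.…
step 2: offer retry  ok  cont: recv[Bool].μZ.…
step 3: got send[Bool], protocol expects recv[Bool]  ✗

3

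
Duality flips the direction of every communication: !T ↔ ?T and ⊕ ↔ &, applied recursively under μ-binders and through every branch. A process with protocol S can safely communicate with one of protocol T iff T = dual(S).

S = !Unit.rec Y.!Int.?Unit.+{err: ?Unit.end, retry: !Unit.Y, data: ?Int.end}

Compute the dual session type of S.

!Unit ↦ ?Unit
  rec Y ↦ rec Y  (binder kept)
    !Int ↦ ?Int
      ?Unit ↦ !Unit
        +{err,retry,data} ↦ &{err,retry,data}  (internal→external)
          • err:
            ?Unit ↦ !Unit
              dual(end) = end
          • retry:
            !Unit ↦ ?Unit
              dual(Y) = Y
          • data:
            ?Int ↦ !Int
              dual(end) = end

?Unit.rec Y.?Int.!Unit.&{err: !Unit.end, retry: ?Unit.Y, data: !Int.end}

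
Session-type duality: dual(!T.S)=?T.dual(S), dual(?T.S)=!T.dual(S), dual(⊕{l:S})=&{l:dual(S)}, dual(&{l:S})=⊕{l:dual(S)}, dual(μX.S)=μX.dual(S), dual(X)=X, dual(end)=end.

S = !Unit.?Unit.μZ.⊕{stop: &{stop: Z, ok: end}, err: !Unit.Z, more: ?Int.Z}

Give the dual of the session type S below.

!Unit = ?Unit
  ?Unit = !Unit
    μZ = μZ  (μ self-dual)
      ⊕{stop,err,more} = &{stop,err,more}  (⊕→&)
        [stop]
          &{stop,ok} = ⊕{stop,ok}  (&→⊕)
            [stop]
              dual(Z) = Z
            [ok]
              dual(end) = end
        [err]
          !Unit = ?Unit
            dual(Z) = Z
        [more]
          ?Int = !Int
            dual(Z) = Z

?Unit.!Unit.μZ.&{stop: ⊕{stop: Z, ok: end}, err: ?Unit.Z, more: !Int.Z}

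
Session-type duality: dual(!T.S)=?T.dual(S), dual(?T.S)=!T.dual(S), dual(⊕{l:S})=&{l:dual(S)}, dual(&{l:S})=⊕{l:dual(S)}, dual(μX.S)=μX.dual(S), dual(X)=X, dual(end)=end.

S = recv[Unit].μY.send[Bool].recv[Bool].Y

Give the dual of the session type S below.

recv[Unit] = send[Unit]
  μY = μY  (μ self-dual)
    send[Bool] = recv[Bool]
      recv[Bool] = send[Bool]
        Y ↦ Y

send[Unit].μY.recv[Bool].send[Bool].Y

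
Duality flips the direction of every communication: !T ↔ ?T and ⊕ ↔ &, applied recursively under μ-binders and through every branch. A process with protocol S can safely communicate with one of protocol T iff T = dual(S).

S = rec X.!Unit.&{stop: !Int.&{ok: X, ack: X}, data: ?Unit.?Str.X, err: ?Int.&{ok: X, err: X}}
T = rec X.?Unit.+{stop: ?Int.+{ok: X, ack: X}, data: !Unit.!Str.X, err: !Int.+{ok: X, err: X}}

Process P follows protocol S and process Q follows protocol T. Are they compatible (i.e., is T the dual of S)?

rec X ‖ rec X  ✓ (rec unchanged)
  !Unit ‖ ?Unit  ✓
    &{stop,data,err} ‖ +{stop,data,err}  ✓ labels match
      case stop:
        !Int ‖ ?Int  ✓
          &{ok,ack} ‖ +{ok,ack}  ✓ labels match
            case ok:
              X ‖ X  ✓
            case ack:
              X ‖ X  ✓
      case data:
        ?Unit ‖ !Unit  ✓
          ?Str ‖ !Str  ✓
            X ‖ X  ✓
      case err:
        ?Int ‖ !Int  ✓
          &{ok,err} ‖ +{ok,err}  ✓ labels match
            case ok:
              X ‖ X  ✓
            case err:
              X ‖ X  ✓

YES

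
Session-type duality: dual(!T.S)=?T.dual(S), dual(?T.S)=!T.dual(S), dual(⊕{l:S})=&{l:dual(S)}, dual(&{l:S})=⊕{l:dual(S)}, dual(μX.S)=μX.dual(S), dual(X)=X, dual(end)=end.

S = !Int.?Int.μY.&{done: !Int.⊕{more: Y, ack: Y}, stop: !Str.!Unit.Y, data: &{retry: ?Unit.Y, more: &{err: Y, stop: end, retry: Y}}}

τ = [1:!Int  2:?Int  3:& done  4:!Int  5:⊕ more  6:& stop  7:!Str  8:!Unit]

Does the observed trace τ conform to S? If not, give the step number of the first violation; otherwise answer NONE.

step 1: !Int  ✓  now at ?Int.μY.…
step 2: ?Int  ✓  now at μY.…
step 3: & done  ✓  now at !Int.⊕{more: μY.…, ack: μY.…}
step 4: !Int  ✓  now at ⊕{more: μY.…, ack: μY.…}
step 5: ⊕ more  ✓  now at μY.…
step 6: & stop  ✓  now at !Str.!Unit.μY.…
step 7: !Str  ✓  now at !Unit.μY.…
step 8: !Unit  ✓  now at μY.…
all 8 steps conform

NONE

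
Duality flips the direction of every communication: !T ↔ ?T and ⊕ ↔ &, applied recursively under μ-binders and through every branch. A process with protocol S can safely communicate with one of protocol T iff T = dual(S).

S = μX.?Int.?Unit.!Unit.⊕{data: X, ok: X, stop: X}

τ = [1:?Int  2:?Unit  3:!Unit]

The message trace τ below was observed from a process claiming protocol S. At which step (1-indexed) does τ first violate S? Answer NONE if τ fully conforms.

NONE

@1 ?Int  ✓  now at ?Unit.!Unit.⊕{data: μX.…, ok: μX.…, stop: μX.…}
@2 ?Unit  ✓  now at !Unit.⊕{data: μX.…, ok: μX.…, stop: μX.…}
@3 !Unit  ✓  now at ⊕{data: μX.…, ok: μX.…, stop: μX.…}
all 3 steps conform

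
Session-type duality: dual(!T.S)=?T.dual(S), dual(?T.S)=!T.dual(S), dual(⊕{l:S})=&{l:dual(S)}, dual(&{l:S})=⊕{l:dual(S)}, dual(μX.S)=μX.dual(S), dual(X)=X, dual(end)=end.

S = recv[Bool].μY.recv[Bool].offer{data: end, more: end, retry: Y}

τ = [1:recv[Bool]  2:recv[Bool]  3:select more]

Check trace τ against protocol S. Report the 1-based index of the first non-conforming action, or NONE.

3

step 1: recv[Bool]  match  residual = μY.…
step 2: recv[Bool]  match  residual = offer{data: end, more: end, retry: μY.…}
step 3: got select more, protocol expects offer data or offer more or offer retry  ✗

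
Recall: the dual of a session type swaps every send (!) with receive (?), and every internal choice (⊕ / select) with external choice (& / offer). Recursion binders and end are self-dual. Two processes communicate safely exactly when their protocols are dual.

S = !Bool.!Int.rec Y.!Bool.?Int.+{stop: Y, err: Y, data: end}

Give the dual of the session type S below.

!Bool ↦ ?Bool
  !Int ↦ ?Int
    rec Y ↦ rec Y  (rec unchanged)
      !Bool ↦ ?Bool
        ?Int ↦ !Int
          +{stop,err,data} ↦ &{stop,err,data}  (⊕→&)
            • stop:
              dual(Y) = Y
            • err:
              dual(Y) = Y
            • data:
              dual(end) = end

?Bool.?Int.rec Y.?Bool.!Int.&{stop: Y, err: Y, data: end}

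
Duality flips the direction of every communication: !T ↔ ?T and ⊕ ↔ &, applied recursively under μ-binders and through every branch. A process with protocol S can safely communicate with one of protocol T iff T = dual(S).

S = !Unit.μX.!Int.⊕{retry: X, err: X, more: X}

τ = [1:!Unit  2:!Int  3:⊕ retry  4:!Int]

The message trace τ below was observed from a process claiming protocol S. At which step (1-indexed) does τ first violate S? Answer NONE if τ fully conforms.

step 1: !Unit  match  now at μX.…
step 2: !Int  match  now at ⊕{retry: μX.…, err: μX.…, more: μX.…}
step 3: ⊕ retry  match  now at μX.…
step 4: !Int  match  now at ⊕{retry: μX.…, err: μX.…, more: μX.…}
all 4 steps conform

NONE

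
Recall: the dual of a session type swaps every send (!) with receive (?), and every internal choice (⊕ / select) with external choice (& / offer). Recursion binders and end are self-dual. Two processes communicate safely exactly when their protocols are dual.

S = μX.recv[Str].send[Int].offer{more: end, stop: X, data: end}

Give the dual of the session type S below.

μX.send[Str].recv[Int].select{more: end, stop: X, data: end}

μX ↦ μX  (rec unchanged)
  recv[Str] ↦ send[Str]
    send[Int] ↦ recv[Int]
      offer{more,stop,data} ↦ select{more,stop,data}  (offer→select)
        [more]
          end ↦ end
        [stop]
          X ↦ X
        [data]
          end ↦ end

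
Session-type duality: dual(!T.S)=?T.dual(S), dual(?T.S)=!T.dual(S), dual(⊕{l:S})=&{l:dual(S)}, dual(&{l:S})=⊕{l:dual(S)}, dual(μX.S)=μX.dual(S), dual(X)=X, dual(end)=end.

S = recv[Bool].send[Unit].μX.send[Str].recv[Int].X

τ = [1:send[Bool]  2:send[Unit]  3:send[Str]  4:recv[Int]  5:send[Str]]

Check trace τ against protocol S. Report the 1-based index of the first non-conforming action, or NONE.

@1 got send[Bool], protocol expects recv[Bool]  ✗

1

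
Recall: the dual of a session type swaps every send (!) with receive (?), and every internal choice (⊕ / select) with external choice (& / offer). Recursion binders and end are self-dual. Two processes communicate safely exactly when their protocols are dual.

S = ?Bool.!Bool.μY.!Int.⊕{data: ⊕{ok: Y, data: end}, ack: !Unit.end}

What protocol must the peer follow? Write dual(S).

?Bool → !Bool
  !Bool → ?Bool
    μY → μY  (μ self-dual)
      !Int → ?Int
        ⊕{data,ack} → &{data,ack}  (internal→external)
          case data:
            ⊕{ok,data} → &{ok,data}  (internal→external)
              case ok:
                Y self-dual
              case data:
                end self-dual
          case ack:
            !Unit → ?Unit
              end self-dual

!Bool.?Bool.μY.?Int.&{data: &{ok: Y, data: end}, ack: ?Unit.end}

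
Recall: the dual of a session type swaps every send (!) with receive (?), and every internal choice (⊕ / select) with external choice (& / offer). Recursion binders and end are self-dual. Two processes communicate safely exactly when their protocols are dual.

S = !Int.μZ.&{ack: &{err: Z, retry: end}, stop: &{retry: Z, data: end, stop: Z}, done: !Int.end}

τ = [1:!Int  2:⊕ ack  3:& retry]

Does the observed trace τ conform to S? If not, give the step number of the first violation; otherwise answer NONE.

2

step 1: !Int  ok  now at μZ.…
step 2: got ⊕ ack, protocol expects & ack or & stop or & done  ✗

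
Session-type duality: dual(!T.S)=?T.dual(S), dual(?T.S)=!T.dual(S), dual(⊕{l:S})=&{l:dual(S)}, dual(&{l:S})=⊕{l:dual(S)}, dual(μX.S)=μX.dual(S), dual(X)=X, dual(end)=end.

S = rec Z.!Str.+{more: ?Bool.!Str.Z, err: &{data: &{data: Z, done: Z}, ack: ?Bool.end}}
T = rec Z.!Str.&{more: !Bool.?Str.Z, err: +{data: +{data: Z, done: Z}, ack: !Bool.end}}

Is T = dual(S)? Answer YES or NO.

rec Z | rec Z  ok (binder kept)
  !Str | !Str  ✗ same direction on both sides — not dual

NO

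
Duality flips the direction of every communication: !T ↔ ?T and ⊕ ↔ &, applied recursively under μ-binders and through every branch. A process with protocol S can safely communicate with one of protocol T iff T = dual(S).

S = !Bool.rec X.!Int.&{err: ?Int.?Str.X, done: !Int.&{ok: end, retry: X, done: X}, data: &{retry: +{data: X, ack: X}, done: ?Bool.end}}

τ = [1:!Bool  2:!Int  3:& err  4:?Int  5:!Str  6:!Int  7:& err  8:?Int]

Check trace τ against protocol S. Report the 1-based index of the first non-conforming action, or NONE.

step 1: !Bool  match  state: rec X.…
step 2: !Int  match  state: &{err: ?Int.?Str.rec X.…, done: !Int.&{ok: end, retry: rec X.…, done: rec X.…}, data: &{retry: +{data: rec X.…, ack: rec X.…}, done: ?Bool.end}}
step 3: & err  match  state: ?Int.?Str.rec X.…
step 4: ?Int  match  state: ?Str.rec X.…
step 5: got !Str, protocol expects ?Str  ✗

5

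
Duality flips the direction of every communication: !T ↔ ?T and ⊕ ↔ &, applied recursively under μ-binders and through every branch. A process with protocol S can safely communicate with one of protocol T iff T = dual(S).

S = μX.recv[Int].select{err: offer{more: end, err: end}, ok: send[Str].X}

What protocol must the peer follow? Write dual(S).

μX = μX  (μ self-dual)
  recv[Int] = send[Int]
    select{err,ok} = offer{err,ok}  (⊕→&)
      [err]
        offer{more,err} = select{more,err}  (external→internal)
          [more]
            end self-dual
          [err]
            end self-dual
      [ok]
        send[Str] = recv[Str]
          X self-dual

μX.send[Int].offer{err: select{more: end, err: end}, ok: recv[Str].X}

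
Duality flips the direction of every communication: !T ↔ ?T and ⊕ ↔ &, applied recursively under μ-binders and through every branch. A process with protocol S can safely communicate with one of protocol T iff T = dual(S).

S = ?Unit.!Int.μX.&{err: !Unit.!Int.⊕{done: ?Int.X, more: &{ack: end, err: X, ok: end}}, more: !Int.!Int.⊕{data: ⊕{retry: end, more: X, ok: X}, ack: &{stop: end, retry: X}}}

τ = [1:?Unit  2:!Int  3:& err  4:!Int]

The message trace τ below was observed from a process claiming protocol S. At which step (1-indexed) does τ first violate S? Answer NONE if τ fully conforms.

4

[1] ?Unit  match  residual = !Int.μX.…
[2] !Int  match  residual = μX.…
[3] & err  match  residual = !Unit.!Int.⊕{done: ?Int.μX.…, more: &{ack: end, err: μX.…, ok: end}}
[4] got !Int, protocol expects !Unit  ✗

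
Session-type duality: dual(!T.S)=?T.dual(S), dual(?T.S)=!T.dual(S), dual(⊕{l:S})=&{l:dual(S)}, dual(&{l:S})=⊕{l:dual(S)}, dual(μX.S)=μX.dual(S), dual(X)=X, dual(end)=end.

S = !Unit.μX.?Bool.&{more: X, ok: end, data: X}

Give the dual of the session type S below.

?Unit.μX.!Bool.⊕{more: X, ok: end, data: X}

!Unit ↦ ?Unit
  μX ↦ μX  (μ self-dual)
    ?Bool ↦ !Bool
      &{more,ok,data} ↦ ⊕{more,ok,data}  (offer→select)
        [more]
          dual(X) = X
        [ok]
          dual(end) = end
        [data]
          dual(X) = X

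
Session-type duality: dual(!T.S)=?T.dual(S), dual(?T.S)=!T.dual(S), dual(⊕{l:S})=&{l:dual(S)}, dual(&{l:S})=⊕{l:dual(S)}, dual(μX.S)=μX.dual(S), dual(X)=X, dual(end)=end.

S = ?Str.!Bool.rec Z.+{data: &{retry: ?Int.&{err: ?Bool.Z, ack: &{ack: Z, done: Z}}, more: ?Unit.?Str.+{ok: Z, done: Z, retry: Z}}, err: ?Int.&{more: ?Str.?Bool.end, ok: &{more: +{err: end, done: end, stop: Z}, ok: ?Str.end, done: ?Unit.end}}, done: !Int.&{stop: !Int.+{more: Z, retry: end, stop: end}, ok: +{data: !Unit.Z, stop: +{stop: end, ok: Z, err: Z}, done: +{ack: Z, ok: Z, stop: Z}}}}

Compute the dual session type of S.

?Str → !Str
  !Bool → ?Bool
    rec Z → rec Z  (rec unchanged)
      +{data,err,done} → &{data,err,done}  (⊕→&)
        • data:
          &{retry,more} → +{retry,more}  (&→⊕)
            • retry:
              ?Int → !Int
                &{err,ack} → +{err,ack}  (&→⊕)
                  • err:
                    ?Bool → !Bool
                      Z self-dual
                  • ack:
                    &{ack,done} → +{ack,done}  (&→⊕)
                      • ack:
                        Z self-dual
                      • done:
                        Z self-dual
            • more:
              ?Unit → !Unit
                ?Str → !Str
                  +{ok,done,retry} → &{ok,done,retry}  (⊕→&)
                    • ok:
                      Z self-dual
                    • done:
                      Z self-dual
                    • retry:
                      Z self-dual
        • err:
          ?Int → !Int
            &{more,ok} → +{more,ok}  (&→⊕)
              • more:
                ?Str → !Str
                  ?Bool → !Bool
                    end self-dual
              • ok:
                &{more,ok,done} → +{more,ok,done}  (&→⊕)
                  • more:
                    +{err,done,stop} → &{err,done,stop}  (⊕→&)
                      • err:
                        end self-dual
                      • done:
                        end self-dual
                      • stop:
                        Z self-dual
                  • ok:
                    ?Str → !Str
                      end self-dual
                  • done:
                    ?Unit → !Unit
                      end self-dual
        • done:
          !Int → ?Int
            &{stop,ok} → +{stop,ok}  (&→⊕)
              • stop:
                !Int → ?Int
                  +{more,retry,stop} → &{more,retry,stop}  (⊕→&)
                    • more:
                      Z self-dual
                    • retry:
                      end self-dual
                    • stop:
                      end self-dual
              • ok:
                +{data,stop,done} → &{data,stop,done}  (⊕→&)
                  • data:
                    !Unit → ?Unit
                      Z self-dual
                  • stop:
                    +{stop,ok,err} → &{stop,ok,err}  (⊕→&)
                      • stop:
                        end self-dual
                      • ok:
                        Z self-dual
                      • err:
                        Z self-dual
                  • done:
                    +{ack,ok,stop} → &{ack,ok,stop}  (⊕→&)
                      • ack:
                        Z self-dual
                      • ok:
                        Z self-dual
                      • stop:
                        Z self-dual

!Str.?Bool.rec Z.&{data: +{retry: !Int.+{err: !Bool.Z, ack: +{ack: Z, done: Z}}, more: !Unit.!Str.&{ok: Z, done: Z, retry: Z}}, err: !Int.+{more: !Str.!Bool.end, ok: +{more: &{err: end, done: end, stop: Z}, ok: !Str.end, done: !Unit.end}}, done: ?Int.+{stop: ?Int.&{more: Z, retry: end, stop: end}, ok: &{data: ?Unit.Z, stop: &{stop: end, ok: Z, err: Z}, done: &{ack: Z, ok: Z, stop: Z}}}}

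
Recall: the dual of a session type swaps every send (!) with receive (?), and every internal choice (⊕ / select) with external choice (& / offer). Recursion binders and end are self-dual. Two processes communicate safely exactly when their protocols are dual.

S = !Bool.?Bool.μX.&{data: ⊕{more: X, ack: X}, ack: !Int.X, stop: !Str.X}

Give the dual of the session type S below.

?Bool.!Bool.μX.⊕{data: &{more: X, ack: X}, ack: ?Int.X, stop: ?Str.X}

!Bool ↦ ?Bool
  ?Bool ↦ !Bool
    μX ↦ μX  (binder kept)
      &{data,ack,stop} ↦ ⊕{data,ack,stop}  (external→internal)
        • data:
          ⊕{more,ack} ↦ &{more,ack}  (⊕→&)
            • more:
              X self-dual
            • ack:
              X self-dual
        • ack:
          !Int ↦ ?Int
            X self-dual
        • stop:
          !Str ↦ ?Str
            X self-dual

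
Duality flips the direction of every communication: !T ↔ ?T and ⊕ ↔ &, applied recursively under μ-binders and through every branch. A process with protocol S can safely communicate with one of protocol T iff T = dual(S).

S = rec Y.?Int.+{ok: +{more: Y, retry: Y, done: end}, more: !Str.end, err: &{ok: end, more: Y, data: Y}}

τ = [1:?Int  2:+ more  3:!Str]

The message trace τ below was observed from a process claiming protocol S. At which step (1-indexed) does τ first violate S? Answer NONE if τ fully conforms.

NONE

@1 ?Int  match  residual = +{ok: +{more: rec Y.…, retry: rec Y.…, done: end}, more: !Str.end, err: &{ok: end, more: rec Y.…, data: rec Y.…}}
@2 + more  match  residual = !Str.end
@3 !Str  match  residual = end
all 3 steps conform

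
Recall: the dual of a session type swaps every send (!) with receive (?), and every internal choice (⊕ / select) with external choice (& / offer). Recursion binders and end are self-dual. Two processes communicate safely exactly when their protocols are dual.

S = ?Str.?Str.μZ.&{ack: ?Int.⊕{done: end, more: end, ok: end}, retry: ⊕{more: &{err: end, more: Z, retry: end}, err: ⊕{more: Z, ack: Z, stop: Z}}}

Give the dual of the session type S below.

!Str.!Str.μZ.⊕{ack: !Int.&{done: end, more: end, ok: end}, retry: &{more: ⊕{err: end, more: Z, retry: end}, err: &{more: Z, ack: Z, stop: Z}}}

?Str → !Str
  ?Str → !Str
    μZ → μZ  (μ self-dual)
      &{ack,retry} → ⊕{ack,retry}  (offer→select)
        case ack:
          ?Int → !Int
            ⊕{done,more,ok} → &{done,more,ok}  (⊕→&)
              case done:
                end ↦ end
              case more:
                end ↦ end
              case ok:
                end ↦ end
        case retry:
          ⊕{more,err} → &{more,err}  (⊕→&)
            case more:
              &{err,more,retry} → ⊕{err,more,retry}  (offer→select)
                case err:
                  end ↦ end
                case more:
                  Z ↦ Z
                case retry:
                  end ↦ end
            case err:
              ⊕{more,ack,stop} → &{more,ack,stop}  (⊕→&)
                case more:
                  Z ↦ Z
                case ack:
                  Z ↦ Z
                case stop:
                  Z ↦ Z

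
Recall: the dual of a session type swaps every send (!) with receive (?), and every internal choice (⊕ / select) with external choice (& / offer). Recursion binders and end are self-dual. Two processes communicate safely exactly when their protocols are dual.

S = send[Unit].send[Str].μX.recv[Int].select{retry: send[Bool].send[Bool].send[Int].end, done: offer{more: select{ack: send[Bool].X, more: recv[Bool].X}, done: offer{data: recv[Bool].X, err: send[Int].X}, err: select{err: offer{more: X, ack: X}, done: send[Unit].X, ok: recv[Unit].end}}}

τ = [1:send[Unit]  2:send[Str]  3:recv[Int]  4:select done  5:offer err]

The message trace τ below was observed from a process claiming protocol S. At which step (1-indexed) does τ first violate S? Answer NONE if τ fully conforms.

NONE

@1 send[Unit]  match  cont: send[Str].μX.…
@2 send[Str]  match  cont: μX.…
@3 recv[Int]  match  cont: select{retry: send[Bool].send[Bool].send[Int].end, done: offer{more: select{ack: send[Bool].μX.…, more: recv[Bool].μX.…}, done: offer{data: recv[Bool].μX.…, err: send[Int].μX.…}, err: select{err: offer{more: μX.…, ack: μX.…}, done: send[Unit].μX.…, ok: recv[Unit].end}}}
@4 select done  match  cont: offer{more: select{ack: send[Bool].μX.…, more: recv[Bool].μX.…}, done: offer{data: recv[Bool].μX.…, err: send[Int].μX.…}, err: select{err: offer{more: μX.…, ack: μX.…}, done: send[Unit].μX.…, ok: recv[Unit].end}}
@5 offer err  match  cont: select{err: offer{more: μX.…, ack: μX.…}, done: send[Unit].μX.…, ok: recv[Unit].end}
trace exhausted — no violation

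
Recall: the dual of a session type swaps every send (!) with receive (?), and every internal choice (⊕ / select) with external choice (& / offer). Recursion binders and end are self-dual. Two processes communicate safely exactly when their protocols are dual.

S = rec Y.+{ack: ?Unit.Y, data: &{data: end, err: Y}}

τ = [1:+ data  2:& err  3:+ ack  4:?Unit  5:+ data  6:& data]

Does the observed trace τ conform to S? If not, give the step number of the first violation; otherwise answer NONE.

[1] + data  ✓  now at &{data: end, err: rec Y.…}
[2] & err  ✓  now at rec Y.…
[3] + ack  ✓  now at ?Unit.rec Y.…
[4] ?Unit  ✓  now at rec Y.…
[5] + data  ✓  now at &{data: end, err: rec Y.…}
[6] & data  ✓  now at end
τ conforms to S (length 6)

NONE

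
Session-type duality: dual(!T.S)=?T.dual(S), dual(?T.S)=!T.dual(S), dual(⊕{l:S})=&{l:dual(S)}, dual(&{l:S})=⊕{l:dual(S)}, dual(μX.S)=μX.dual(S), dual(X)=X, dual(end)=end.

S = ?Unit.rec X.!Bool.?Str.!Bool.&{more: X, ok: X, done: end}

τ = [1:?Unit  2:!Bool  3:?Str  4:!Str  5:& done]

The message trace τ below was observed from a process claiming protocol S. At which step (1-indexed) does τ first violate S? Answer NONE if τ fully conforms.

@1 ?Unit  ok  cont: rec X.…
@2 !Bool  ok  cont: ?Str.!Bool.&{more: rec X.…, ok: rec X.…, done: end}
@3 ?Str  ok  cont: !Bool.&{more: rec X.…, ok: rec X.…, done: end}
@4 got !Str, protocol expects !Bool  ✗

4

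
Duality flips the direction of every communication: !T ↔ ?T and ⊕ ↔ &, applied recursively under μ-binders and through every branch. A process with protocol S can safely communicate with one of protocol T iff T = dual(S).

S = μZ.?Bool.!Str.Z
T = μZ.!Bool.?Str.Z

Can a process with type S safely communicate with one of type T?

YES

μZ | μZ  match (binder kept)
  ?Bool | !Bool  match
    !Str | ?Str  match
      Z | Z  match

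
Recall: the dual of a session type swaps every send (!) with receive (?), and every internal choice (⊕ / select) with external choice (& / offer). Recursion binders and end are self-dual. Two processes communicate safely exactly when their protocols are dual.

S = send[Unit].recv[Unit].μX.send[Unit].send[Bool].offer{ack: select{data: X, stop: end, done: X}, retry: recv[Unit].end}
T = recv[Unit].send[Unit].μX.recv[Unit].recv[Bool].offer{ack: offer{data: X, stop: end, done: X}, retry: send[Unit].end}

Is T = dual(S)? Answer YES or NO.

NO

send[Unit] | recv[Unit]  ok
  recv[Unit] | send[Unit]  ok
    μX | μX  ok (μ self-dual)
      send[Unit] | recv[Unit]  ok
        send[Bool] | recv[Bool]  ok
          offer{ack,retry} | offer{ack,retry}  ✗ choice polarity not flipped — not dual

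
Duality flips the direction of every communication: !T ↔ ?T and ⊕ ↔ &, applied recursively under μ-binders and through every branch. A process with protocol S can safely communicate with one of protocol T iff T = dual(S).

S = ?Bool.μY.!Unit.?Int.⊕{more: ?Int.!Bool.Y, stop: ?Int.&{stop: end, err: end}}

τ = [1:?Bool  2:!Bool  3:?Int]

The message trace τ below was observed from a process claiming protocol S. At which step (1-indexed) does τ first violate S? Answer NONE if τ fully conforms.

@1 ?Bool  match  cont: μY.…
@2 got !Bool, protocol expects !Unit  ✗

2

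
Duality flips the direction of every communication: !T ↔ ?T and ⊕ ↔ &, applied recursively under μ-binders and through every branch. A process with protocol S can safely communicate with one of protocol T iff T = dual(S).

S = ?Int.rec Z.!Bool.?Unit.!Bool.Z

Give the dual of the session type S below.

!Int.rec Z.?Bool.!Unit.?Bool.Z

?Int = !Int
  rec Z = rec Z  (binder kept)
    !Bool = ?Bool
      ?Unit = !Unit
        !Bool = ?Bool
          Z ↦ Z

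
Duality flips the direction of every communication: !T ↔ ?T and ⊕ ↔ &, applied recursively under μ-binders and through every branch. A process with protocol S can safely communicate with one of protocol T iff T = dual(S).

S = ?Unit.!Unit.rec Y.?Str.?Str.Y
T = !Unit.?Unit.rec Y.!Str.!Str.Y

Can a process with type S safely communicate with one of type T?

?Unit ‖ !Unit  ok
  !Unit ‖ ?Unit  ok
    rec Y ‖ rec Y  ok (binder kept)
      ?Str ‖ !Str  ok
        ?Str ‖ !Str  ok
          Y ‖ Y  ok

YES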